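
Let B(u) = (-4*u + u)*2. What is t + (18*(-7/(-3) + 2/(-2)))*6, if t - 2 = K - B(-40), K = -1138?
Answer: -1232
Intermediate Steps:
B(u) = -6*u (B(u) = -3*u*2 = -6*u)
t = -1376 (t = 2 + (-1138 - (-6)*(-40)) = 2 + (-1138 - 1*240) = 2 + (-1138 - 240) = 2 - 1378 = -1376)
t + (18*(-7/(-3) + 2/(-2)))*6 = -1376 + (18*(-7/(-3) + 2/(-2)))*6 = -1376 + (18*(-7*(-1/3) + 2*(-1/2)))*6 = -1376 + (18*(7/3 - 1))*6 = -1376 + (18*(4/3))*6 = -1376 + 24*6 = -1376 + 144 = -1232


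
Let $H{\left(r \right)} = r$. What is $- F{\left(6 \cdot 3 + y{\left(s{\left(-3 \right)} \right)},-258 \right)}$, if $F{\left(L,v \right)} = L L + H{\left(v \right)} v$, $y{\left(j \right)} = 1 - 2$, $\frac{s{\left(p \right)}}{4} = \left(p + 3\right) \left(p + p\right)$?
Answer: $-66853$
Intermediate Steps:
$s{\left(p \right)} = 8 p \left(3 + p\right)$ ($s{\left(p \right)} = 4 \left(p + 3\right) \left(p + p\right) = 4 \left(3 + p\right) 2 p = 4 \cdot 2 p \left(3 + p\right) = 8 p \left(3 + p\right)$)
$y{\left(j \right)} = -1$
$F{\left(L,v \right)} = L^{2} + v^{2}$ ($F{\left(L,v \right)} = L L + v v = L^{2} + v^{2}$)
$- F{\left(6 \cdot 3 + y{\left(s{\left(-3 \right)} \right)},-258 \right)} = - (\left(6 \cdot 3 - 1\right)^{2} + \left(-258\right)^{2}) = - (\left(18 - 1\right)^{2} + 66564) = - (17^{2} + 66564) = - (289 + 66564) = \left(-1\right) 66853 = -66853$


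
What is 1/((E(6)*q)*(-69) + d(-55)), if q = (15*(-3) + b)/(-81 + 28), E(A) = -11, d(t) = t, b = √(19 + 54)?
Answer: 150520/84898517 + 3657*√73/84898517 ≈ 0.0021410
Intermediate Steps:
b = √73 ≈ 8.5440
q = 45/53 - √73/53 (q = (15*(-3) + √73)/(-81 + 28) = (-45 + √73)/(-53) = (-45 + √73)*(-1/53) = 45/53 - √73/53 ≈ 0.68785)
1/((E(6)*q)*(-69) + d(-55)) = 1/(-11*(45/53 - √73/53)*(-69) - 55) = 1/((-495/53 + 11*√73/53)*(-69) - 55) = 1/((34155/53 - 759*√73/53) - 55) = 1/(31240/53 - 759*√73/53)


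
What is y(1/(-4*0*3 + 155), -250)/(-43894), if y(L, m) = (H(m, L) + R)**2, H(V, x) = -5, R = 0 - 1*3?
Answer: -32/21947 ≈ -0.0014581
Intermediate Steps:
R = -3 (R = 0 - 3 = -3)
y(L, m) = 64 (y(L, m) = (-5 - 3)**2 = (-8)**2 = 64)
y(1/(-4*0*3 + 155), -250)/(-43894) = 64/(-43894) = 64*(-1/43894) = -32/21947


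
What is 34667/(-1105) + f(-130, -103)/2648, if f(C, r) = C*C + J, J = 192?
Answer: -18227889/731510 ≈ -24.918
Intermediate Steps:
f(C, r) = 192 + C**2 (f(C, r) = C*C + 192 = C**2 + 192 = 192 + C**2)
34667/(-1105) + f(-130, -103)/2648 = 34667/(-1105) + (192 + (-130)**2)/2648 = 34667*(-1/1105) + (192 + 16900)*(1/2648) = -34667/1105 + 17092*(1/2648) = -34667/1105 + 4273/662 = -18227889/731510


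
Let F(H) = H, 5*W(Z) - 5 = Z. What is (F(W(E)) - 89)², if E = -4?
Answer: 197136/25 ≈ 7885.4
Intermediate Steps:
W(Z) = 1 + Z/5
(F(W(E)) - 89)² = ((1 + (⅕)*(-4)) - 89)² = ((1 - ⅘) - 89)² = (⅕ - 89)² = (-444/5)² = 197136/25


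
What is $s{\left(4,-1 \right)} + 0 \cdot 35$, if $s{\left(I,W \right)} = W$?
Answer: $-1$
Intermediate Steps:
$s{\left(4,-1 \right)} + 0 \cdot 35 = -1 + 0 \cdot 35 = -1 + 0 = -1$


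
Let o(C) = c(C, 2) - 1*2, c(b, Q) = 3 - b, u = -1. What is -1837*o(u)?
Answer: -3674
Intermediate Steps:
o(C) = 1 - C (o(C) = (3 - C) - 1*2 = (3 - C) - 2 = 1 - C)
-1837*o(u) = -1837*(1 - 1*(-1)) = -1837*(1 + 1) = -1837*2 = -3674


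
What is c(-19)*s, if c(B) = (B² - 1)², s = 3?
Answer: 388800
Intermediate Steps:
c(B) = (-1 + B²)²
c(-19)*s = (-1 + (-19)²)²*3 = (-1 + 361)²*3 = 360²*3 = 129600*3 = 388800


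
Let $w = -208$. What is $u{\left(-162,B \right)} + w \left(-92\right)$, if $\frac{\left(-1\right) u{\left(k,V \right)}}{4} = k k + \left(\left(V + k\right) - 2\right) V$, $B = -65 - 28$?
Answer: $-181444$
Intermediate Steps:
$B = -93$
$u{\left(k,V \right)} = - 4 k^{2} - 4 V \left(-2 + V + k\right)$ ($u{\left(k,V \right)} = - 4 \left(k k + \left(\left(V + k\right) - 2\right) V\right) = - 4 \left(k^{2} + \left(-2 + V + k\right) V\right) = - 4 \left(k^{2} + V \left(-2 + V + k\right)\right) = - 4 k^{2} - 4 V \left(-2 + V + k\right)$)
$u{\left(-162,B \right)} + w \left(-92\right) = \left(- 4 \left(-93\right)^{2} - 4 \left(-162\right)^{2} + 8 \left(-93\right) - \left(-372\right) \left(-162\right)\right) - -19136 = \left(\left(-4\right) 8649 - 104976 - 744 - 60264\right) + 19136 = \left(-34596 - 104976 - 744 - 60264\right) + 19136 = -200580 + 19136 = -181444$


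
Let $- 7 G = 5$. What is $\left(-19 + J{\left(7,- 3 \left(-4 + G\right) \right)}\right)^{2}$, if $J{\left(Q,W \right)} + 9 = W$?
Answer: $\frac{9409}{49} \approx 192.02$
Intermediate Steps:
$G = - \frac{5}{7}$ ($G = \left(- \frac{1}{7}\right) 5 = - \frac{5}{7} \approx -0.71429$)
$J{\left(Q,W \right)} = -9 + W$
$\left(-19 + J{\left(7,- 3 \left(-4 + G\right) \right)}\right)^{2} = \left(-19 - \left(9 + 3 \left(-4 - \frac{5}{7}\right)\right)\right)^{2} = \left(-19 - - \frac{36}{7}\right)^{2} = \left(-19 + \left(-9 + \frac{99}{7}\right)\right)^{2} = \left(-19 + \frac{36}{7}\right)^{2} = \left(- \frac{97}{7}\right)^{2} = \frac{9409}{49}$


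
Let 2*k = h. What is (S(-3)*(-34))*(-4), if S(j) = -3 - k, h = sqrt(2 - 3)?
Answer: -408 - 68*I ≈ -408.0 - 68.0*I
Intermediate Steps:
h = I (h = sqrt(-1) = I ≈ 1.0*I)
k = I/2 ≈ 0.5*I
S(j) = -3 - I/2
(S(-3)*(-34))*(-4) = ((-3 - I/2)*(-34))*(-4) = (102 + 17*I)*(-4) = -408 - 68*I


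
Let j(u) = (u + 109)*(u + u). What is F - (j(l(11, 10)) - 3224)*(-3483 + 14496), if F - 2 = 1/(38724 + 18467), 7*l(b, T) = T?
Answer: 89762921943995/2802359 ≈ 3.2031e+7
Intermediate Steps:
l(b, T) = T/7
F = 114383/57191 (F = 2 + 1/(38724 + 18467) = 2 + 1/57191 = 114383/57191 ≈ 2.0000)
j(u) = 2*u*(109 + u) (j(u) = (109 + u)*(2*u) = 2*u*(109 + u))
F - (j(l(11, 10)) - 3224)*(-3483 + 14496) = 114383/57191 - (2*((⅐)*10)*(109 + (⅐)*10) - 3224)*(-3483 + 14496) = 114383/57191 - (2*(10/7)*(109 + 10/7) - 3224)*11013 = 114383/57191 - (2*(10/7)*(773/7) - 3224)*11013 = 114383/57191 - (15460/49 - 3224)*11013 = 114383/57191 - (-142516)*11013/49 = 114383/57191 - 1*(-1569528708/49) = 114383/57191 + 1569528708/49 = 89762921943995/2802359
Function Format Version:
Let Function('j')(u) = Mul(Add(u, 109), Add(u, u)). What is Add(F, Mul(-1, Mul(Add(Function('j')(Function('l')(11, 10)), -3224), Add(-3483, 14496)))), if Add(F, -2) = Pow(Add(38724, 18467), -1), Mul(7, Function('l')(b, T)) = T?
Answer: Rational(89762921943995, 2802359) ≈ 3.2031e+7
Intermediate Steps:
Function('l')(b, T) = Mul(Rational(1, 7), T)
F = Rational(114383, 57191) (F = Add(2, Pow(Add(38724, 18467), -1)) = Add(2, Pow(57191, -1)) = Add(2, Rational(1, 57191)) = Rational(114383, 57191) ≈ 2.0000)
Function('j')(u) = Mul(2, u, Add(109, u)) (Function('j')(u) = Mul(Add(109, u), Mul(2, u)) = Mul(2, u, Add(109, u)))
Add(F, Mul(-1, Mul(Add(Function('j')(Function('l')(11, 10)), -3224), Add(-3483, 14496)))) = Add(Rational(114383, 57191), Mul(-1, Mul(Add(Mul(2, Mul(Rational(1, 7), 10), Add(109, Mul(Rational(1, 7), 10))), -3224), Add(-3483, 14496)))) = Add(Rational(114383, 57191), Mul(-1, Mul(Add(Mul(2, Rational(10, 7), Add(109, Rational(10, 7))), -3224), 11013))) = Add(Rational(114383, 57191), Mul(-1, Mul(Add(Mul(2, Rational(10, 7), Rational(773, 7)), -3224), 11013))) = Add(Rational(114383, 57191), Mul(-1, Mul(Add(Rational(15460, 49), -3224), 11013))) = Add(Rational(114383, 57191), Mul(-1, Mul(Rational(-142516, 49), 11013))) = Add(Rational(114383, 57191), Mul(-1, Rational(-1569528708, 49))) = Add(Rational(114383, 57191), Rational(1569528708, 49)) = Rational(89762921943995, 2802359)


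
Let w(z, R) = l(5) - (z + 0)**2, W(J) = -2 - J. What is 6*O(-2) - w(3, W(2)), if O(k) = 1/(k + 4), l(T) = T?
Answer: 7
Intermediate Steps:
O(k) = 1/(4 + k)
w(z, R) = 5 - z**2 (w(z, R) = 5 - (z + 0)**2 = 5 - z**2)
6*O(-2) - w(3, W(2)) = 6/(4 - 2) - (5 - 1*3**2) = 6/2 - (5 - 1*9) = 6*(1/2) - (5 - 9) = 3 - 1*(-4) = 3 + 4 = 7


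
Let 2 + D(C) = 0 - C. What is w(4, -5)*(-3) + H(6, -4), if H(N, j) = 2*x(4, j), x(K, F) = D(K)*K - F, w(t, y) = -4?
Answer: -28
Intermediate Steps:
D(C) = -2 - C (D(C) = -2 + (0 - C) = -2 - C)
x(K, F) = -F + K*(-2 - K) (x(K, F) = (-2 - K)*K - F = K*(-2 - K) - F = -F + K*(-2 - K))
H(N, j) = -48 - 2*j (H(N, j) = 2*(-j - 1*4*(2 + 4)) = 2*(-j - 1*4*6) = 2*(-j - 24) = 2*(-24 - j) = -48 - 2*j)
w(4, -5)*(-3) + H(6, -4) = -4*(-3) + (-48 - 2*(-4)) = 12 + (-48 + 8) = 12 - 40 = -28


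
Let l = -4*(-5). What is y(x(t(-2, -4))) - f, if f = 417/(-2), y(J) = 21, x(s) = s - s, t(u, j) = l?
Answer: 459/2 ≈ 229.50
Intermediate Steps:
l = 20
t(u, j) = 20
x(s) = 0
f = -417/2 (f = 417*(-½) = -417/2 ≈ -208.50)
y(x(t(-2, -4))) - f = 21 - 1*(-417/2) = 21 + 417/2 = 459/2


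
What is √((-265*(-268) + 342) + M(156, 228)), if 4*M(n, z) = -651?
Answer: √284797/2 ≈ 266.83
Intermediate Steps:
M(n, z) = -651/4 (M(n, z) = (¼)*(-651) = -651/4)
√((-265*(-268) + 342) + M(156, 228)) = √((-265*(-268) + 342) - 651/4) = √((71020 + 342) - 651/4) = √(71362 - 651/4) = √(284797/4) = √284797/2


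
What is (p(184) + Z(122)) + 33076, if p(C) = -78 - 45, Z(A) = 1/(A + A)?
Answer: 8040533/244 ≈ 32953.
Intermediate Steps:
Z(A) = 1/(2*A)
p(C) = -123
(p(184) + Z(122)) + 33076 = (-123 + (½)/122) + 33076 = (-123 + (½)*(1/122)) + 33076 = (-123 + 1/244) + 33076 = -30011/244 + 33076 = 8040533/244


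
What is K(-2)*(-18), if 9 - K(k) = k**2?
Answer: -90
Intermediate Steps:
K(k) = 9 - k**2
K(-2)*(-18) = (9 - 1*(-2)**2)*(-18) = (9 - 1*4)*(-18) = (9 - 4)*(-18) = 5*(-18) = -90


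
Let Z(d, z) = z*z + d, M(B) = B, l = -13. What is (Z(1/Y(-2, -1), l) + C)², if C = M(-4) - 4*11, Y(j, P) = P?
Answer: 14400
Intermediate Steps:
Z(d, z) = d + z² (Z(d, z) = z² + d = d + z²)
C = -48 (C = -4 - 4*11 = -4 - 44 = -48)
(Z(1/Y(-2, -1), l) + C)² = ((1/(-1) + (-13)²) - 48)² = ((-1 + 169) - 48)² = (168 - 48)² = 120² = 14400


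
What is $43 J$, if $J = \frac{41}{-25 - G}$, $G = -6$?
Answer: $- \frac{1763}{19} \approx -92.789$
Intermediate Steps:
$J = - \frac{41}{19}$ ($J = \frac{41}{-25 - -6} = \frac{41}{-25 + 6} = \frac{41}{-19} = 41 \left(- \frac{1}{19}\right) = - \frac{41}{19} \approx -2.1579$)
$43 J = 43 \left(- \frac{41}{19}\right) = - \frac{1763}{19}$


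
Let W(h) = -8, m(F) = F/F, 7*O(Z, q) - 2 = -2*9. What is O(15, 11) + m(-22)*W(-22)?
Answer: -72/7 ≈ -10.286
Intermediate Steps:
O(Z, q) = -16/7 (O(Z, q) = 2/7 + (-2*9)/7 = 2/7 + (1/7)*(-18) = 2/7 - 18/7 = -16/7)
m(F) = 1
O(15, 11) + m(-22)*W(-22) = -16/7 + 1*(-8) = -16/7 - 8 = -72/7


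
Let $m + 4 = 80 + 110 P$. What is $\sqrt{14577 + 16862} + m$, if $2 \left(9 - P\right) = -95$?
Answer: $6291 + \sqrt{31439} \approx 6468.3$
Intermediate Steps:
$P = \frac{113}{2}$ ($P = 9 - - \frac{95}{2} = 9 + \frac{95}{2} = \frac{113}{2} \approx 56.5$)
$m = 6291$ ($m = -4 + \left(80 + 110 \cdot \frac{113}{2}\right) = -4 + \left(80 + 6215\right) = -4 + 6295 = 6291$)
$\sqrt{14577 + 16862} + m = \sqrt{14577 + 16862} + 6291 = \sqrt{31439} + 6291 = 6291 + \sqrt{31439}$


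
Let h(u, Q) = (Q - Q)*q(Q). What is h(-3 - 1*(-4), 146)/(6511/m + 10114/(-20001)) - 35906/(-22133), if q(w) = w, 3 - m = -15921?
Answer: 35906/22133 ≈ 1.6223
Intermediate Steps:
m = 15924 (m = 3 - 1*(-15921) = 3 + 15921 = 15924)
h(u, Q) = 0 (h(u, Q) = (Q - Q)*Q = 0*Q = 0)
h(-3 - 1*(-4), 146)/(6511/m + 10114/(-20001)) - 35906/(-22133) = 0/(6511/15924 + 10114/(-20001)) - 35906/(-22133) = 0/(6511*(1/15924) + 10114*(-1/20001)) - 35906*(-1/22133) = 0/(6511/15924 - 10114/20001) + 35906/22133 = 0/(-3425425/35388436) + 35906/22133 = 0*(-35388436/3425425) + 35906/22133 = 0 + 35906/22133 = 35906/22133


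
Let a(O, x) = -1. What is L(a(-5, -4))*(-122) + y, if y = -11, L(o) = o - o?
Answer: -11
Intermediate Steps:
L(o) = 0
L(a(-5, -4))*(-122) + y = 0*(-122) - 11 = 0 - 11 = -11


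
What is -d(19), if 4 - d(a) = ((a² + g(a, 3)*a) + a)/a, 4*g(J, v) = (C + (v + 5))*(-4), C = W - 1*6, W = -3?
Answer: 17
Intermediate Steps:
C = -9 (C = -3 - 1*6 = -3 - 6 = -9)
g(J, v) = 4 - v (g(J, v) = ((-9 + (v + 5))*(-4))/4 = ((-9 + (5 + v))*(-4))/4 = ((-4 + v)*(-4))/4 = (16 - 4*v)/4 = 4 - v)
d(a) = 4 - (a² + 2*a)/a (d(a) = 4 - ((a² + (4 - 1*3)*a) + a)/a = 4 - ((a² + (4 - 3)*a) + a)/a = 4 - ((a² + 1*a) + a)/a = 4 - ((a² + a) + a)/a = 4 - ((a + a²) + a)/a = 4 - (a² + 2*a)/a)
-d(19) = -(2 - 1*19) = -(2 - 19) = -1*(-17) = 17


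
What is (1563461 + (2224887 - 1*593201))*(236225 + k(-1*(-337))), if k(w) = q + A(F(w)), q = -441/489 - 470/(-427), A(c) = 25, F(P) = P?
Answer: 52538601198508377/69601 ≈ 7.5485e+11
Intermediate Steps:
q = 13841/69601 (q = -441*1/489 - 470*(-1/427) = -147/163 + 470/427 = 13841/69601 ≈ 0.19886)
k(w) = 1753866/69601 (k(w) = 13841/69601 + 25 = 1753866/69601)
(1563461 + (2224887 - 1*593201))*(236225 + k(-1*(-337))) = (1563461 + (2224887 - 1*593201))*(236225 + 1753866/69601) = (1563461 + (2224887 - 593201))*(16443250091/69601) = (1563461 + 1631686)*(16443250091/69601) = 3195147*(16443250091/69601) = 52538601198508377/69601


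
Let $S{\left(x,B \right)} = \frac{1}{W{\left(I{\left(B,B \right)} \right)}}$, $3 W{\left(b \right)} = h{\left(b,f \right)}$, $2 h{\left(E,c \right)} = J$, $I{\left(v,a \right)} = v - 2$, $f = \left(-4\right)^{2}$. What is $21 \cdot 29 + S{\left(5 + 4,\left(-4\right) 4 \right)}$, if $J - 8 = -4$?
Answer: $\frac{1221}{2} \approx 610.5$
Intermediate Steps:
$f = 16$
$I{\left(v,a \right)} = -2 + v$
$J = 4$ ($J = 8 - 4 = 4$)
$h{\left(E,c \right)} = 2$ ($h{\left(E,c \right)} = \frac{1}{2} \cdot 4 = 2$)
$W{\left(b \right)} = \frac{2}{3}$ ($W{\left(b \right)} = \frac{1}{3} \cdot 2 = \frac{2}{3}$)
$S{\left(x,B \right)} = \frac{3}{2}$ ($S{\left(x,B \right)} = \frac{1}{\frac{2}{3}} = \frac{3}{2}$)
$21 \cdot 29 + S{\left(5 + 4,\left(-4\right) 4 \right)} = 21 \cdot 29 + \frac{3}{2} = 609 + \frac{3}{2} = \frac{1221}{2}$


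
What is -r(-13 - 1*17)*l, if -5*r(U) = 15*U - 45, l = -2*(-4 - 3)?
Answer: -1386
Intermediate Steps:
l = 14 (l = -2*(-7) = 14)
r(U) = 9 - 3*U (r(U) = -(15*U - 45)/5 = -(-45 + 15*U)/5 = 9 - 3*U)
-r(-13 - 1*17)*l = -(9 - 3*(-13 - 1*17))*14 = -(9 - 3*(-13 - 17))*14 = -(9 - 3*(-30))*14 = -(9 + 90)*14 = -99*14 = -1*1386 = -1386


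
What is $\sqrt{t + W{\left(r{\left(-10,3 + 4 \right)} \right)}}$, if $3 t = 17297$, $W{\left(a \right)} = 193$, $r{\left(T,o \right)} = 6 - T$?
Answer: $\frac{2 \sqrt{13407}}{3} \approx 77.192$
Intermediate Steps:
$t = \frac{17297}{3}$ ($t = \frac{1}{3} \cdot 17297 = \frac{17297}{3} \approx 5765.7$)
$\sqrt{t + W{\left(r{\left(-10,3 + 4 \right)} \right)}} = \sqrt{\frac{17297}{3} + 193} = \sqrt{\frac{17876}{3}} = \frac{2 \sqrt{13407}}{3}$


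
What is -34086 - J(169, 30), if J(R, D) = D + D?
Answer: -34146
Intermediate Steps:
J(R, D) = 2*D
-34086 - J(169, 30) = -34086 - 2*30 = -34086 - 1*60 = -34086 - 60 = -34146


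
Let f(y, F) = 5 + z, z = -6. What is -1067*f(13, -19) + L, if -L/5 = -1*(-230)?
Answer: -83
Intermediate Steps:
f(y, F) = -1 (f(y, F) = 5 - 6 = -1)
L = -1150 (L = -(-5)*(-230) = -5*230 = -1150)
-1067*f(13, -19) + L = -1067*(-1) - 1150 = 1067 - 1150 = -83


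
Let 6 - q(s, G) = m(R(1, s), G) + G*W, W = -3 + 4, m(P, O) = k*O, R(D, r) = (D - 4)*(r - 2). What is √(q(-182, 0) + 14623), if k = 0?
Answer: √14629 ≈ 120.95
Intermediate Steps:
R(D, r) = (-4 + D)*(-2 + r)
m(P, O) = 0 (m(P, O) = 0*O = 0)
W = 1
q(s, G) = 6 - G (q(s, G) = 6 - (0 + G*1) = 6 - (0 + G) = 6 - G)
√(q(-182, 0) + 14623) = √((6 - 1*0) + 14623) = √((6 + 0) + 14623) = √(6 + 14623) = √14629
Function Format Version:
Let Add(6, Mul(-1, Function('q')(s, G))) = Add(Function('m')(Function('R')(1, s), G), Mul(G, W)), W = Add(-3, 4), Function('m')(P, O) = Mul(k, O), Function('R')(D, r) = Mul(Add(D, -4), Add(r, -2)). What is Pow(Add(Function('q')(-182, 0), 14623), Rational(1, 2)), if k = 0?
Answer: Pow(14629, Rational(1, 2)) ≈ 120.95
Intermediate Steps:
Function('R')(D, r) = Mul(Add(-4, D), Add(-2, r))
Function('m')(P, O) = 0 (Function('m')(P, O) = Mul(0, O) = 0)
W = 1
Function('q')(s, G) = Add(6, Mul(-1, G)) (Function('q')(s, G) = Add(6, Mul(-1, Add(0, Mul(G, 1)))) = Add(6, Mul(-1, Add(0, G))) = Add(6, Mul(-1, G)))
Pow(Add(Function('q')(-182, 0), 14623), Rational(1, 2)) = Pow(Add(Add(6, Mul(-1, 0)), 14623), Rational(1, 2)) = Pow(Add(Add(6, 0), 14623), Rational(1, 2)) = Pow(Add(6, 14623), Rational(1, 2)) = Pow(14629, Rational(1, 2))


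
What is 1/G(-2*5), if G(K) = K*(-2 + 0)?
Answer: 1/20 ≈ 0.050000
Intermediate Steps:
G(K) = -2*K (G(K) = K*(-2) = -2*K)
1/G(-2*5) = 1/(-(-4)*5) = 1/(-2*(-10)) = 1/20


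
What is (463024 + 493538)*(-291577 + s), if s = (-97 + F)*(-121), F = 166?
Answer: -286897814412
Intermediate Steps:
s = -8349 (s = (-97 + 166)*(-121) = 69*(-121) = -8349)
(463024 + 493538)*(-291577 + s) = (463024 + 493538)*(-291577 - 8349) = 956562*(-299926) = -286897814412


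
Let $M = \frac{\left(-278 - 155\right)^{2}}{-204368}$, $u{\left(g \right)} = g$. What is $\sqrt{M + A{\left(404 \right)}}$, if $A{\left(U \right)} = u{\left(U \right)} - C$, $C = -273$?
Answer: $\frac{3 \sqrt{196093433459}}{51092} \approx 26.002$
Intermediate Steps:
$A{\left(U \right)} = 273 + U$ ($A{\left(U \right)} = U - -273 = U + 273 = 273 + U$)
$M = - \frac{187489}{204368}$ ($M = \left(-433\right)^{2} \left(- \frac{1}{204368}\right) = 187489 \left(- \frac{1}{204368}\right) = - \frac{187489}{204368} \approx -0.91741$)
$\sqrt{M + A{\left(404 \right)}} = \sqrt{- \frac{187489}{204368} + \left(273 + 404\right)} = \sqrt{- \frac{187489}{204368} + 677} = \sqrt{\frac{138169647}{204368}} = \frac{3 \sqrt{196093433459}}{51092}$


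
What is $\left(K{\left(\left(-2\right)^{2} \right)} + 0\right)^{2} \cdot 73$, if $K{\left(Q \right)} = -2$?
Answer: $292$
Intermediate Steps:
$\left(K{\left(\left(-2\right)^{2} \right)} + 0\right)^{2} \cdot 73 = \left(-2 + 0\right)^{2} \cdot 73 = \left(-2\right)^{2} \cdot 73 = 4 \cdot 73 = 292$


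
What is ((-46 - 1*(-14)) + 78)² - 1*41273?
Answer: -39157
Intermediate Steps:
((-46 - 1*(-14)) + 78)² - 1*41273 = ((-46 + 14) + 78)² - 41273 = (-32 + 78)² - 41273 = 46² - 41273 = 2116 - 41273 = -39157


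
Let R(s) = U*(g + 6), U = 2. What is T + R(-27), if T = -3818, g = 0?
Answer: -3806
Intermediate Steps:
R(s) = 12 (R(s) = 2*(0 + 6) = 2*6 = 12)
T + R(-27) = -3818 + 12 = -3806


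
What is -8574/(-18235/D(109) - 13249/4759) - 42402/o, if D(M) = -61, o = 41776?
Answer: -280278237517/9353056314 ≈ -29.966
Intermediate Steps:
-8574/(-18235/D(109) - 13249/4759) - 42402/o = -8574/(-18235/(-61) - 13249/4759) - 42402/41776 = -8574/(-18235*(-1/61) - 13249*1/4759) - 42402*1/41776 = -8574/(18235/61 - 13249/4759) - 21201/20888 = -8574/85972176/290299 - 21201/20888 = -8574*290299/85972176 - 21201/20888 = -414837271/14328696 - 21201/20888 = -280278237517/9353056314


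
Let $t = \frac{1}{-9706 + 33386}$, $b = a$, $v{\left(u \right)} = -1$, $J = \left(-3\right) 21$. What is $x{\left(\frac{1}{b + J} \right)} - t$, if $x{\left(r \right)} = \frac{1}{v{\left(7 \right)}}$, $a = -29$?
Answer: $- \frac{23681}{23680} \approx -1.0$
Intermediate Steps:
$J = -63$
$b = -29$
$t = \frac{1}{23680} \approx 4.223 \cdot 10^{-5}$
$x{\left(r \right)} = -1$ ($x{\left(r \right)} = \frac{1}{-1} = -1$)
$x{\left(\frac{1}{b + J} \right)} - t = -1 - \frac{1}{23680} = - \frac{23681}{23680}$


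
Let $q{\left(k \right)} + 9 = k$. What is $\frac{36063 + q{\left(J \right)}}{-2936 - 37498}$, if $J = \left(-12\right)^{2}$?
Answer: $- \frac{6033}{6739} \approx -0.89524$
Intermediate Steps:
$J = 144$
$q{\left(k \right)} = -9 + k$
$\frac{36063 + q{\left(J \right)}}{-2936 - 37498} = \frac{36063 + \left(-9 + 144\right)}{-2936 - 37498} = \frac{36063 + 135}{-40434} = 36198 \left(- \frac{1}{40434}\right) = - \frac{6033}{6739}$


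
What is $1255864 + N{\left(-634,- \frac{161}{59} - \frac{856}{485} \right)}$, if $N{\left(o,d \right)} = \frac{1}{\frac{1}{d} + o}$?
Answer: $\frac{102420784017835}{81554041} \approx 1.2559 \cdot 10^{6}$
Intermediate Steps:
$N{\left(o,d \right)} = \frac{1}{o + \frac{1}{d}}$
$1255864 + N{\left(-634,- \frac{161}{59} - \frac{856}{485} \right)} = 1255864 + \frac{- \frac{161}{59} - \frac{856}{485}}{1 + \left(- \frac{161}{59} - \frac{856}{485}\right) \left(-634\right)} = 1255864 - \frac{128589}{28615 \left(1 - - \frac{81525426}{28615}\right)} = 1255864 - \frac{128589}{28615 \left(1 + \frac{81525426}{28615}\right)} = 1255864 - \frac{128589}{28615 \cdot \frac{81554041}{28615}} = 1255864 - \frac{128589}{81554041} = \frac{102420784017835}{81554041}$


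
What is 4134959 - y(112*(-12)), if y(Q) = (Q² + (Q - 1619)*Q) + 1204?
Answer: -1654853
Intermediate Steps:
y(Q) = 1204 + Q² + Q*(-1619 + Q) (y(Q) = (Q² + (-1619 + Q)*Q) + 1204 = (Q² + Q*(-1619 + Q)) + 1204 = 1204 + Q² + Q*(-1619 + Q))
4134959 - y(112*(-12)) = 4134959 - (1204 - 181328*(-12) + 2*(112*(-12))²) = 4134959 - (1204 - 1619*(-1344) + 2*(-1344)²) = 4134959 - (1204 + 2175936 + 2*1806336) = 4134959 - (1204 + 2175936 + 3612672) = 4134959 - 1*5789812 = 4134959 - 5789812 = -1654853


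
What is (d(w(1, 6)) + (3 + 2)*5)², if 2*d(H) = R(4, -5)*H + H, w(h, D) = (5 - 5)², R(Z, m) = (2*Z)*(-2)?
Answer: 625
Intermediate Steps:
R(Z, m) = -4*Z
w(h, D) = 0 (w(h, D) = 0² = 0)
d(H) = -15*H/2 (d(H) = ((-4*4)*H + H)/2 = (-16*H + H)/2 = (-15*H)/2 = -15*H/2)
(d(w(1, 6)) + (3 + 2)*5)² = (-15/2*0 + (3 + 2)*5)² = (0 + 5*5)² = (0 + 25)² = 25² = 625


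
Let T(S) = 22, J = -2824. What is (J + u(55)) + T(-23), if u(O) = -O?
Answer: -2857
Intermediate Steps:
(J + u(55)) + T(-23) = (-2824 - 1*55) + 22 = (-2824 - 55) + 22 = -2879 + 22 = -2857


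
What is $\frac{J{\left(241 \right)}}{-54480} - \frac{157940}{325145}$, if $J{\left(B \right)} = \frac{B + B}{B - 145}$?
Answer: $- \frac{82619555509}{170053436160} \approx -0.48584$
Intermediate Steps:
$J{\left(B \right)} = \frac{2 B}{-145 + B}$
$\frac{J{\left(241 \right)}}{-54480} - \frac{157940}{325145} = \frac{2 \cdot 241 \frac{1}{-145 + 241}}{-54480} - \frac{157940}{325145} = 2 \cdot 241 \cdot \frac{1}{96} \left(- \frac{1}{54480}\right) - \frac{31588}{65029} = \frac{241}{48} \left(- \frac{1}{54480}\right) - \frac{31588}{65029} = - \frac{241}{2615040} - \frac{31588}{65029} = - \frac{82619555509}{170053436160}$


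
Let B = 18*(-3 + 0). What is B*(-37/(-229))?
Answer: -1998/229 ≈ -8.7249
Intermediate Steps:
B = -54 (B = 18*(-3) = -54)
B*(-37/(-229)) = -(-1998)/(-229) = -(-1998)*(-1)/229 = -54*37/229 = -1998/229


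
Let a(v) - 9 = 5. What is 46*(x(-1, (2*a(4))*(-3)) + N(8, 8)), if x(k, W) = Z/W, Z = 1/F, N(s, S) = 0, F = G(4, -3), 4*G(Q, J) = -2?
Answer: 23/21 ≈ 1.0952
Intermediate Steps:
G(Q, J) = -½ (G(Q, J) = (¼)*(-2) = -½)
a(v) = 14 (a(v) = 9 + 5 = 14)
F = -½ ≈ -0.50000
Z = -2 (Z = 1/(-½) = -2)
x(k, W) = -2/W
46*(x(-1, (2*a(4))*(-3)) + N(8, 8)) = 46*(-2/((2*14)*(-3)) + 0) = 46*(-2/(28*(-3)) + 0) = 46*(-2/(-84) + 0) = 46*(-2*(-1/84) + 0) = 46*(1/42 + 0) = 46*(1/42) = 23/21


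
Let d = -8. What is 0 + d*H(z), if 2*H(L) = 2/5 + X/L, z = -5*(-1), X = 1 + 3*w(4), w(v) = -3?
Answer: 24/5 ≈ 4.8000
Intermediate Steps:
X = -8 (X = 1 + 3*(-3) = 1 - 9 = -8)
z = 5
H(L) = 1/5 - 4/L (H(L) = (2/5 - 8/L)/2 = 1/5 - 4/L)
0 + d*H(z) = 0 - 8*(-20 + 5)/(5*5) = 0 - 8*(-15)/(5*5) = 0 - 8*(-3/5) = 0 + 24/5 = 24/5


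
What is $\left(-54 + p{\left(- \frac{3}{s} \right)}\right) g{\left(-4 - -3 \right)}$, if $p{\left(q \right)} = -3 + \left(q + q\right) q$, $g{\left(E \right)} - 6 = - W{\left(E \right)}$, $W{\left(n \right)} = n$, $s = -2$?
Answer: $- \frac{735}{2} \approx -367.5$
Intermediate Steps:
$g{\left(E \right)} = 6 - E$
$p{\left(q \right)} = -3 + 2 q^{2}$ ($p{\left(q \right)} = -3 + 2 q q = -3 + 2 q^{2}$)
$\left(-54 + p{\left(- \frac{3}{s} \right)}\right) g{\left(-4 - -3 \right)} = \left(-54 - \left(3 - 2 \left(- \frac{3}{-2}\right)^{2}\right)\right) \left(6 - \left(-4 - -3\right)\right) = \left(-54 - \left(3 - 2 \left(\left(-3\right) \left(- \frac{1}{2}\right)\right)^{2}\right)\right) \left(6 - \left(-4 + 3\right)\right) = \left(-54 - \left(3 - 2 \left(\frac{3}{2}\right)^{2}\right)\right) \left(6 - -1\right) = \left(-54 + \left(-3 + 2 \cdot \frac{9}{4}\right)\right) \left(6 + 1\right) = \left(-54 + \left(-3 + \frac{9}{2}\right)\right) 7 = \left(-54 + \frac{3}{2}\right) 7 = \left(- \frac{105}{2}\right) 7 = - \frac{735}{2}$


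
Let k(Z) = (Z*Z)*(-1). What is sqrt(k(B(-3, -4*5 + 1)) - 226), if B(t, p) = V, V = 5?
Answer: I*sqrt(251) ≈ 15.843*I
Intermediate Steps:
B(t, p) = 5
k(Z) = -Z**2 (k(Z) = Z**2*(-1) = -Z**2)
sqrt(k(B(-3, -4*5 + 1)) - 226) = sqrt(-1*5**2 - 226) = sqrt(-1*25 - 226) = sqrt(-25 - 226) = sqrt(-251) = I*sqrt(251)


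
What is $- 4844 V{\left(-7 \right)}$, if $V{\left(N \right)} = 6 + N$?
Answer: $4844$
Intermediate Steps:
$- 4844 V{\left(-7 \right)} = - 4844 \left(6 - 7\right) = \left(-4844\right) \left(-1\right) = 4844$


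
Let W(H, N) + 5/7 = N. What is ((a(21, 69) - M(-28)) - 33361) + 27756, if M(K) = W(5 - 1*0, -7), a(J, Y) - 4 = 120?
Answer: -38313/7 ≈ -5473.3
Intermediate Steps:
a(J, Y) = 124 (a(J, Y) = 4 + 120 = 124)
W(H, N) = -5/7 + N
M(K) = -54/7 (M(K) = -5/7 - 7 = -54/7)
((a(21, 69) - M(-28)) - 33361) + 27756 = ((124 - 1*(-54/7)) - 33361) + 27756 = ((124 + 54/7) - 33361) + 27756 = (922/7 - 33361) + 27756 = -232605/7 + 27756 = -38313/7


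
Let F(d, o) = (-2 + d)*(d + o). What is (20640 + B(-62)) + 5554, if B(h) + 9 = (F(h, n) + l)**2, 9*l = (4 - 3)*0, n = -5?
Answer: 18413129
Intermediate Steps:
l = 0 (l = ((4 - 3)*0)/9 = (1*0)/9 = (1/9)*0 = 0)
B(h) = -9 + (10 + h**2 - 7*h)**2 (B(h) = -9 + ((h**2 - 2*h - 2*(-5) + h*(-5)) + 0)**2 = -9 + ((h**2 - 2*h + 10 - 5*h) + 0)**2 = -9 + ((10 + h**2 - 7*h) + 0)**2 = -9 + (10 + h**2 - 7*h)**2)
(20640 + B(-62)) + 5554 = (20640 + (-9 + (10 + (-62)**2 - 7*(-62))**2)) + 5554 = (20640 + (-9 + (10 + 3844 + 434)**2)) + 5554 = (20640 + (-9 + 4288**2)) + 5554 = (20640 + (-9 + 18386944)) + 5554 = (20640 + 18386935) + 5554 = 18407575 + 5554 = 18413129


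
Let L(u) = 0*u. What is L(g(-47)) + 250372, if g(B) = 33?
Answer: 250372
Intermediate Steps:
L(u) = 0
L(g(-47)) + 250372 = 0 + 250372 = 250372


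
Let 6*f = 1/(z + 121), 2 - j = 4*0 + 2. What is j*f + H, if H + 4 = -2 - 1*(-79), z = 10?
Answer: 73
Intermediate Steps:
j = 0 (j = 2 - (4*0 + 2) = 2 - (0 + 2) = 2 - 1*2 = 2 - 2 = 0)
H = 73 (H = -4 + (-2 - 1*(-79)) = -4 + (-2 + 79) = -4 + 77 = 73)
f = 1/786 (f = 1/(6*(10 + 121)) = (⅙)/131 = (⅙)*(1/131) = 1/786 ≈ 0.0012723)
j*f + H = 0*(1/786) + 73 = 0 + 73 = 73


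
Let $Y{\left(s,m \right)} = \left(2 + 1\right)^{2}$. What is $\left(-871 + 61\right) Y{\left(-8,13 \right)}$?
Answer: $-7290$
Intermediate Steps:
$Y{\left(s,m \right)} = 9$ ($Y{\left(s,m \right)} = 3^{2} = 9$)
$\left(-871 + 61\right) Y{\left(-8,13 \right)} = \left(-871 + 61\right) 9 = \left(-810\right) 9 = -7290$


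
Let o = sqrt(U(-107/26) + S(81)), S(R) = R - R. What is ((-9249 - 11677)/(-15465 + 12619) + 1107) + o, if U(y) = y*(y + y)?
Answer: 1585724/1423 + 107*sqrt(2)/26 ≈ 1120.2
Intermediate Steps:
U(y) = 2*y**2 (U(y) = y*(2*y) = 2*y**2)
S(R) = 0
o = 107*sqrt(2)/26 (o = sqrt(2*(-107/26)**2 + 0) = sqrt(2*(11449/676) + 0) = sqrt(11449/338 + 0) = sqrt(11449/338) = 107*sqrt(2)/26 ≈ 5.8200)
((-9249 - 11677)/(-15465 + 12619) + 1107) + o = ((-9249 - 11677)/(-15465 + 12619) + 1107) + 107*sqrt(2)/26 = (-20926/(-2846) + 1107) + 107*sqrt(2)/26 = (-20926*(-1/2846) + 1107) + 107*sqrt(2)/26 = (10463/1423 + 1107) + 107*sqrt(2)/26 = 1585724/1423 + 107*sqrt(2)/26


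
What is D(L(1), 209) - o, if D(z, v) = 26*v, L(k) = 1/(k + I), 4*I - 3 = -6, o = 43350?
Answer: -37916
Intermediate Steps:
I = -¾ (I = ¾ + (¼)*(-6) = ¾ - 3/2 = -¾ ≈ -0.75000)
L(k) = 1/(-¾ + k) (L(k) = 1/(k - ¾) = 1/(-¾ + k))
D(L(1), 209) - o = 26*209 - 1*43350 = 5434 - 43350 = -37916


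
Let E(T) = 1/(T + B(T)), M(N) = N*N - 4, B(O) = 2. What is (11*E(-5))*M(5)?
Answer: -77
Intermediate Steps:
M(N) = -4 + N² (M(N) = N² - 4 = -4 + N²)
E(T) = 1/(2 + T) (E(T) = 1/(T + 2) = 1/(2 + T))
(11*E(-5))*M(5) = (11/(2 - 5))*(-4 + 5²) = (11/(-3))*(-4 + 25) = (11*(-⅓))*21 = -11/3*21 = -77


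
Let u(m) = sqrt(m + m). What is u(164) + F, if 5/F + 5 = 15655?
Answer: 1/3130 + 2*sqrt(82) ≈ 18.111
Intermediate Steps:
F = 1/3130 (F = 5/(-5 + 15655) = 5/15650 = 5*(1/15650) = 1/3130 ≈ 0.00031949)
u(m) = sqrt(2)*sqrt(m) (u(m) = sqrt(2*m) = sqrt(2)*sqrt(m))
u(164) + F = sqrt(2)*sqrt(164) + 1/3130 = sqrt(2)*(2*sqrt(41)) + 1/3130 = 2*sqrt(82) + 1/3130 = 1/3130 + 2*sqrt(82)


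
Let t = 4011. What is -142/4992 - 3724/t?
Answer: -456185/476736 ≈ -0.95689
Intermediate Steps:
-142/4992 - 3724/t = -142/4992 - 3724/4011 = -142*1/4992 - 3724*1/4011 = -71/2496 - 532/573 = -456185/476736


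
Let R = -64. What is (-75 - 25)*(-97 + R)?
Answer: 16100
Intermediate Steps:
(-75 - 25)*(-97 + R) = (-75 - 25)*(-97 - 64) = -100*(-161) = 16100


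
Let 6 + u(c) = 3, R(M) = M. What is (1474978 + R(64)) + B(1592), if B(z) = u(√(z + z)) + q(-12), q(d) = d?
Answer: 1475027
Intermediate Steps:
u(c) = -3 (u(c) = -6 + 3 = -3)
B(z) = -15 (B(z) = -3 - 12 = -15)
(1474978 + R(64)) + B(1592) = (1474978 + 64) - 15 = 1475042 - 15 = 1475027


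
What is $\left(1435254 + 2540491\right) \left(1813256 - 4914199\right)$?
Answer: $-12328558627535$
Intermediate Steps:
$\left(1435254 + 2540491\right) \left(1813256 - 4914199\right) = 3975745 \left(-3100943\right) = -12328558627535$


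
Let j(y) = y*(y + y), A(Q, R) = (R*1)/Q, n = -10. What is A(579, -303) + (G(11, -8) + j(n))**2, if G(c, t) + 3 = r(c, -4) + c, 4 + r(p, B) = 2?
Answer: 8190047/193 ≈ 42436.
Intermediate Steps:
r(p, B) = -2 (r(p, B) = -4 + 2 = -2)
A(Q, R) = R/Q
G(c, t) = -5 + c (G(c, t) = -3 + (-2 + c) = -5 + c)
j(y) = 2*y**2 (j(y) = y*(2*y) = 2*y**2)
A(579, -303) + (G(11, -8) + j(n))**2 = -303/579 + ((-5 + 11) + 2*(-10)**2)**2 = -303*1/579 + (6 + 2*100)**2 = -101/193 + (6 + 200)**2 = -101/193 + 206**2 = -101/193 + 42436 = 8190047/193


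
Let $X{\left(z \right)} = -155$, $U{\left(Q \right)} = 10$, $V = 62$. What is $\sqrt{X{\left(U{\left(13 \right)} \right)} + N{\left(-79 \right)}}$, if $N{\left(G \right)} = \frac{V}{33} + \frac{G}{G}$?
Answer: $\frac{2 i \sqrt{41415}}{33} \approx 12.334 i$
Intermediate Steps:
$N{\left(G \right)} = \frac{95}{33}$ ($N{\left(G \right)} = \frac{62}{33} + \frac{G}{G} = 62 \cdot \frac{1}{33} + 1 = \frac{62}{33} + 1 = \frac{95}{33}$)
$\sqrt{X{\left(U{\left(13 \right)} \right)} + N{\left(-79 \right)}} = \sqrt{-155 + \frac{95}{33}} = \sqrt{- \frac{5020}{33}} = \frac{2 i \sqrt{41415}}{33}$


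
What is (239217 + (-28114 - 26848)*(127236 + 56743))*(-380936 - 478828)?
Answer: 8693602198618884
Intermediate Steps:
(239217 + (-28114 - 26848)*(127236 + 56743))*(-380936 - 478828) = (239217 - 54962*183979)*(-859764) = (239217 - 10111853798)*(-859764) = -10111614581*(-859764) = 8693602198618884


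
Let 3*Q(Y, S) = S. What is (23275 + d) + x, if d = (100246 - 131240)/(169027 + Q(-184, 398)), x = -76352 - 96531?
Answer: -75923011214/507479 ≈ -1.4961e+5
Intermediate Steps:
x = -172883
Q(Y, S) = S/3
d = -92982/507479 (d = (100246 - 131240)/(169027 + (⅓)*398) = -30994/(169027 + 398/3) = -30994/507479/3 = -30994*3/507479 = -92982/507479 ≈ -0.18322)
(23275 + d) + x = (23275 - 92982/507479) - 172883 = 11811480743/507479 - 172883 = -75923011214/507479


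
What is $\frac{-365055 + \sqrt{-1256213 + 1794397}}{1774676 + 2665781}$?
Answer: $- \frac{365055}{4440457} + \frac{2 \sqrt{134546}}{4440457} \approx -0.082046$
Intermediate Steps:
$\frac{-365055 + \sqrt{-1256213 + 1794397}}{1774676 + 2665781} = \frac{-365055 + \sqrt{538184}}{4440457} = \left(-365055 + 2 \sqrt{134546}\right) \frac{1}{4440457} = - \frac{365055}{4440457} + \frac{2 \sqrt{134546}}{4440457}$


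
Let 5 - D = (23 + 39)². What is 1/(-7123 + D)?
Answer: -1/10962 ≈ -9.1224e-5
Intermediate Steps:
D = -3839 (D = 5 - (23 + 39)² = 5 - 1*62² = 5 - 1*3844 = 5 - 3844 = -3839)
1/(-7123 + D) = 1/(-7123 - 3839) = 1/(-10962) = -1/10962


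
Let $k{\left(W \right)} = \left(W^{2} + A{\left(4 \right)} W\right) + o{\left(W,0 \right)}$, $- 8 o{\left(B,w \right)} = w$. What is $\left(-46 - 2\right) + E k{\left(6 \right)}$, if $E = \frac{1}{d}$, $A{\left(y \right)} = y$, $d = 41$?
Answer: $- \frac{1908}{41} \approx -46.537$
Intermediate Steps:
$o{\left(B,w \right)} = - \frac{w}{8}$
$k{\left(W \right)} = W^{2} + 4 W$ ($k{\left(W \right)} = \left(W^{2} + 4 W\right) - 0 = \left(W^{2} + 4 W\right) + 0 = W^{2} + 4 W$)
$E = \frac{1}{41} \approx 0.02439$
$\left(-46 - 2\right) + E k{\left(6 \right)} = \left(-46 - 2\right) + \frac{6 \left(4 + 6\right)}{41} = \left(-46 + \left(0 - 2\right)\right) + \frac{6 \cdot 10}{41} = \left(-46 - 2\right) + \frac{1}{41} \cdot 60 = -48 + \frac{60}{41} = - \frac{1908}{41}$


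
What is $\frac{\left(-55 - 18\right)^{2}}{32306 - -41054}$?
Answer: $\frac{5329}{73360} \approx 0.072642$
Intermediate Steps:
$\frac{\left(-55 - 18\right)^{2}}{32306 - -41054} = \frac{\left(-73\right)^{2}}{32306 + 41054} = \frac{5329}{73360}$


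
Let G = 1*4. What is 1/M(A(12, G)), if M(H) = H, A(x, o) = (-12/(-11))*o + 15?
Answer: 11/213 ≈ 0.051643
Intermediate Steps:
G = 4
A(x, o) = 15 + 12*o/11 (A(x, o) = (-12*(-1/11))*o + 15 = 12*o/11 + 15 = 15 + 12*o/11)
1/M(A(12, G)) = 1/(15 + (12/11)*4) = 1/(15 + 48/11) = 1/(213/11) = 11/213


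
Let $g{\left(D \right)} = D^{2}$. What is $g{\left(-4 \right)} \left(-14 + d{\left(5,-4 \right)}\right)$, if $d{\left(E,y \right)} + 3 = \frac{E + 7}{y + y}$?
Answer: $-296$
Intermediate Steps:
$d{\left(E,y \right)} = -3 + \frac{7 + E}{2 y}$ ($d{\left(E,y \right)} = -3 + \frac{E + 7}{y + y} = -3 + \frac{7 + E}{2 y}$)
$g{\left(-4 \right)} \left(-14 + d{\left(5,-4 \right)}\right) = \left(-4\right)^{2} \left(-14 + \frac{7 + 5 - -24}{2 \left(-4\right)}\right) = 16 \left(-14 + \frac{1}{2} \left(- \frac{1}{4}\right) \left(7 + 5 + 24\right)\right) = 16 \left(-14 + \frac{1}{2} \left(- \frac{1}{4}\right) 36\right) = 16 \left(-14 - \frac{9}{2}\right) = 16 \left(- \frac{37}{2}\right) = -296$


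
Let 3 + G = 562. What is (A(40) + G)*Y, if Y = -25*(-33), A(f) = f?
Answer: 494175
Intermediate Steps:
G = 559 (G = -3 + 562 = 559)
Y = 825
(A(40) + G)*Y = (40 + 559)*825 = 599*825 = 494175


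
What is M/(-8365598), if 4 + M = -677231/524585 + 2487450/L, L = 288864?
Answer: -83852736151/211278366168503520 ≈ -3.9688e-7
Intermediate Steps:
M = 83852736151/25255620240 (M = -4 + (-677231/524585 + 2487450/288864) = -4 + (-677231*1/524585 + 2487450*(1/288864)) = -4 + (-677231/524585 + 414575/48144) = -4 + 184875217111/25255620240 = 83852736151/25255620240 ≈ 3.3202)
M/(-8365598) = (83852736151/25255620240)/(-8365598) = (83852736151/25255620240)*(-1/8365598) = -83852736151/211278366168503520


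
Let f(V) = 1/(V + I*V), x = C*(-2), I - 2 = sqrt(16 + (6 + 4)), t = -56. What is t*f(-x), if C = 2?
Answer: 42/17 - 14*sqrt(26)/17 ≈ -1.7286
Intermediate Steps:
I = 2 + sqrt(26) (I = 2 + sqrt(16 + (6 + 4)) = 2 + sqrt(16 + 10) = 2 + sqrt(26) ≈ 7.0990)
x = -4 (x = 2*(-2) = -4)
f(V) = 1/(V + V*(2 + sqrt(26))) (f(V) = 1/(V + (2 + sqrt(26))*V) = 1/(V + V*(2 + sqrt(26))))
t*f(-x) = -56/(((-1*(-4)))*(3 + sqrt(26))) = -56/(4*(3 + sqrt(26))) = -14/(3 + sqrt(26))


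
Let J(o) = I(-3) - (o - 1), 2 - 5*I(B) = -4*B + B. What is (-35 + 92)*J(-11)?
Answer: 3021/5 ≈ 604.20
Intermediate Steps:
I(B) = ⅖ + 3*B/5 (I(B) = ⅖ - (-4*B + B)/5 = ⅖ - (-3)*B/5 = ⅖ + 3*B/5)
J(o) = -⅖ - o (J(o) = (⅖ + (⅗)*(-3)) - (o - 1) = (⅖ - 9/5) - (-1 + o) = -7/5 + (1 - o) = -⅖ - o)
(-35 + 92)*J(-11) = (-35 + 92)*(-⅖ - 1*(-11)) = 57*(-⅖ + 11) = 57*(53/5) = 3021/5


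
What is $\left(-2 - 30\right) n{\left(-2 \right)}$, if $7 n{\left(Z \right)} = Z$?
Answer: $\frac{64}{7} \approx 9.1429$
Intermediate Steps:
$n{\left(Z \right)} = \frac{Z}{7}$
$\left(-2 - 30\right) n{\left(-2 \right)} = \left(-2 - 30\right) \frac{1}{7} \left(-2\right) = \left(-32\right) \left(- \frac{2}{7}\right) = \frac{64}{7}$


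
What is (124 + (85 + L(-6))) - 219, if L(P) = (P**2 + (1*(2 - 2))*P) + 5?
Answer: 31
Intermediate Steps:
L(P) = 5 + P**2 (L(P) = (P**2 + (1*0)*P) + 5 = (P**2 + 0*P) + 5 = (P**2 + 0) + 5 = P**2 + 5 = 5 + P**2)
(124 + (85 + L(-6))) - 219 = (124 + (85 + (5 + (-6)**2))) - 219 = (124 + (85 + (5 + 36))) - 219 = (124 + (85 + 41)) - 219 = (124 + 126) - 219 = 250 - 219 = 31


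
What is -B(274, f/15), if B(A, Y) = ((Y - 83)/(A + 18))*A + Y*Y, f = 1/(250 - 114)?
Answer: 23660636987/303796800 ≈ 77.883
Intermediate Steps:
f = 1/136 ≈ 0.0073529
B(A, Y) = Y² + A*(-83 + Y)/(18 + A) (B(A, Y) = ((-83 + Y)/(18 + A))*A + Y² = A*(-83 + Y)/(18 + A) + Y² = Y² + A*(-83 + Y)/(18 + A))
-B(274, f/15) = -(-83*274 + 18*((1/136)/15)² + 274*((1/136)/15) + 274*((1/136)/15)²)/(18 + 274) = -(-22742 + 18*((1/136)*(1/15))² + 274*((1/136)*(1/15)) + 274*((1/136)*(1/15))²)/292 = -(-22742 + 18*(1/2040)² + 274*(1/2040) + 274*(1/2040)²)/292 = -(-22742 + 18*(1/4161600) + 137/1020 + 274*(1/4161600))/292 = -(-22742 + 1/231200 + 137/1020 + 137/2080800)/292 = -(-23660636987)/(292*1040400) = -1*(-23660636987/303796800) = 23660636987/303796800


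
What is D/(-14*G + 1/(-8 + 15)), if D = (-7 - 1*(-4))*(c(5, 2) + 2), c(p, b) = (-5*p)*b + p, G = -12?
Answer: 903/1177 ≈ 0.76720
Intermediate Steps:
c(p, b) = p - 5*b*p (c(p, b) = -5*b*p + p = p - 5*b*p)
D = 129 (D = (-7 - 1*(-4))*(5*(1 - 5*2) + 2) = (-7 + 4)*(5*(1 - 10) + 2) = -3*(5*(-9) + 2) = -3*(-45 + 2) = -3*(-43) = 129)
D/(-14*G + 1/(-8 + 15)) = 129/(-14*(-12) + 1/(-8 + 15)) = 129/(168 + 1/7) = 129/(168 + ⅐) = 129/(1177/7) = 129*(7/1177) = 903/1177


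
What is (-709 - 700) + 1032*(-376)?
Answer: -389441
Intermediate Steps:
(-709 - 700) + 1032*(-376) = -1409 - 388032 = -389441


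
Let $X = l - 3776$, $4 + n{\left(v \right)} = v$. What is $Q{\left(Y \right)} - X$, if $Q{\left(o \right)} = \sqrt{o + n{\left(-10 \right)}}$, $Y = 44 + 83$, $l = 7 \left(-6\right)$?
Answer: $3818 + \sqrt{113} \approx 3828.6$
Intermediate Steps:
$l = -42$
$n{\left(v \right)} = -4 + v$
$Y = 127$
$Q{\left(o \right)} = \sqrt{-14 + o}$ ($Q{\left(o \right)} = \sqrt{o - 14} = \sqrt{-14 + o}$)
$X = -3818$ ($X = -42 - 3776 = -3818$)
$Q{\left(Y \right)} - X = \sqrt{-14 + 127} - -3818 = \sqrt{113} + 3818 = 3818 + \sqrt{113}$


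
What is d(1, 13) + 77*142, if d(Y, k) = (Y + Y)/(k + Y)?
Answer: 76539/7 ≈ 10934.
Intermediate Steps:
d(Y, k) = 2*Y/(Y + k) (d(Y, k) = (2*Y)/(Y + k) = 2*Y/(Y + k))
d(1, 13) + 77*142 = 2*1/(1 + 13) + 77*142 = 2*1/14 + 10934 = 2*1*(1/14) + 10934 = ⅐ + 10934 = 76539/7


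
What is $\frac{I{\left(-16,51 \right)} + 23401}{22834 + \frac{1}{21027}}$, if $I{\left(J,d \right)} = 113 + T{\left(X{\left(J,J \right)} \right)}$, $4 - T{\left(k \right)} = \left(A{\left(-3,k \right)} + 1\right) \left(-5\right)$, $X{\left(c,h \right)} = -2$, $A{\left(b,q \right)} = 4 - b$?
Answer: $\frac{495354066}{480130519} \approx 1.0317$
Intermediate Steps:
$T{\left(k \right)} = 44$ ($T{\left(k \right)} = 4 - \left(\left(4 - -3\right) + 1\right) \left(-5\right) = 4 - \left(\left(4 + 3\right) + 1\right) \left(-5\right) = 4 - \left(7 + 1\right) \left(-5\right) = 4 - 8 \left(-5\right) = 4 - -40 = 4 + 40 = 44$)
$I{\left(J,d \right)} = 157$ ($I{\left(J,d \right)} = 113 + 44 = 157$)
$\frac{I{\left(-16,51 \right)} + 23401}{22834 + \frac{1}{21027}} = \frac{157 + 23401}{22834 + \frac{1}{21027}} = \frac{23558}{22834 + \frac{1}{21027}} = \frac{23558}{\frac{480130519}{21027}} = 23558 \cdot \frac{21027}{480130519} = \frac{495354066}{480130519}$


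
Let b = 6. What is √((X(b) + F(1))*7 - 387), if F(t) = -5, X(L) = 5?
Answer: 3*I*√43 ≈ 19.672*I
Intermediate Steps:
√((X(b) + F(1))*7 - 387) = √((5 - 5)*7 - 387) = √(0*7 - 387) = √(0 - 387) = √(-387) = 3*I*√43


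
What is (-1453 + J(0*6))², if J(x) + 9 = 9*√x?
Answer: 2137444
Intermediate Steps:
J(x) = -9 + 9*√x
(-1453 + J(0*6))² = (-1453 + (-9 + 9*√(0*6)))² = (-1453 + (-9 + 9*√0))² = (-1453 + (-9 + 9*0))² = (-1453 + (-9 + 0))² = (-1453 - 9)² = (-1462)² = 2137444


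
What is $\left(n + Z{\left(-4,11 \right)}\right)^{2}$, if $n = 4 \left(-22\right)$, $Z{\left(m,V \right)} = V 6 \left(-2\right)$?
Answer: $48400$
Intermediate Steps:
$Z{\left(m,V \right)} = - 12 V$ ($Z{\left(m,V \right)} = 6 V \left(-2\right) = - 12 V$)
$n = -88$
$\left(n + Z{\left(-4,11 \right)}\right)^{2} = \left(-88 - 132\right)^{2} = \left(-220\right)^{2} = 48400$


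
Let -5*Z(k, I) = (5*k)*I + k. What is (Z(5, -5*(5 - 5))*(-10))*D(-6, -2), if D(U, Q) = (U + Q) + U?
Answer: -140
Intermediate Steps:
D(U, Q) = Q + 2*U (D(U, Q) = (Q + U) + U = Q + 2*U)
Z(k, I) = -k/5 - I*k (Z(k, I) = -((5*k)*I + k)/5 = -(5*I*k + k)/5 = -(k + 5*I*k)/5 = -k/5 - I*k)
(Z(5, -5*(5 - 5))*(-10))*D(-6, -2) = (-1*5*(⅕ - 5*(5 - 5))*(-10))*(-2 + 2*(-6)) = (-1*5*(⅕ - 5*0)*(-10))*(-2 - 12) = (-1*5*(⅕ + 0)*(-10))*(-14) = (-1*5*⅕*(-10))*(-14) = -1*(-10)*(-14) = 10*(-14) = -140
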